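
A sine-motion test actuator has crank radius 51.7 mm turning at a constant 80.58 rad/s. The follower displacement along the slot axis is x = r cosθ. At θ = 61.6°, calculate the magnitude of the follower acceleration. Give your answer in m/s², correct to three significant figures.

ω = 80.58 rad/s
x = r cosθ ⇒ ẍ = −rω² cosθ (ω constant).
|a| = rω²|cosθ| = 0.0517·(80.58)²·|cos 61.6°| = 159.66 m/s².

160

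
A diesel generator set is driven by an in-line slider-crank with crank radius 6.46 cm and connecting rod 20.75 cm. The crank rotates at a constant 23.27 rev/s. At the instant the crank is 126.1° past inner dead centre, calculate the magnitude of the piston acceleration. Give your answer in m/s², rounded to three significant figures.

ω = 2π·23.3 = 146.2 rad/s
x(θ) = r cosθ + √(L² − r² sin²θ); with ω constant, a = ω²·d²x/dθ².
d²x/dθ² = −r cosθ − r²(cos2θ)/√u − r⁴ sin²2θ/(4u^{3/2}),  u = L² − r² sin²θ = 0.0403318 m².
Substituting r = 0.0646 m, L = 0.2075 m, θ = 126.1°: d²x/dθ² = +0.043927 m.
a = ω²·d²x/dθ² = (146.2)²·(+0.043927) = +939.04 m/s²;  |a| = 939.04 m/s².

939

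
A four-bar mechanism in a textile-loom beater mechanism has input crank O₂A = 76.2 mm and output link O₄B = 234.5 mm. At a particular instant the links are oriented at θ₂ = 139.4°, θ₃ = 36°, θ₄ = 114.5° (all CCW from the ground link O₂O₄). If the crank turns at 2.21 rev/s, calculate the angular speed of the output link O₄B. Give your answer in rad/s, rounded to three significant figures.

ω₂ = 13.89 rad/s (from 2.21 rev/s).
Differentiating the loop-closure r₂e^{iθ₂}+r₃e^{iθ₃}=r₁+r₄e^{iθ₄} gives r₂ω₂e^{iθ₂}+r₃ω₃e^{iθ₃}=r₄ω₄e^{iθ₄}.
Eliminating the other unknown: ω₄ = r₂ω₂ sin(θ₂−θ₃) / [r₄ sin(θ₄−θ₃)].
Numerator sine = +0.97278; denominator sine = +0.97992.
Result = 0.0762·13.89·(+0.97278) / (0.2345·(+0.97992)) = +4.4792 rad/s; magnitude 4.4792 rad/s.

4.48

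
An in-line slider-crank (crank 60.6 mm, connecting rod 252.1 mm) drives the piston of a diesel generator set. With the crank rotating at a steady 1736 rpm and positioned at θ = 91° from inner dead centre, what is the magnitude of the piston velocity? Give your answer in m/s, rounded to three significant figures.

ω = 2π·1736/60 = 181.8 rad/s
For an in-line slider-crank, x = r cosθ + √(L² − r² sin²θ), so v = −rω sinθ·[1 + r cosθ/√(L² − r² sin²θ)].
With r = 0.0606 m, L = 0.2521 m, θ = 91°: √(L² − r² sin²θ) = 0.24471 m.
v = −0.0606·181.8·0.99985·[1 + 0.0606·-0.01745/0.24471] = -10.967 m/s.
|v| = 10.967 m/s.

11.0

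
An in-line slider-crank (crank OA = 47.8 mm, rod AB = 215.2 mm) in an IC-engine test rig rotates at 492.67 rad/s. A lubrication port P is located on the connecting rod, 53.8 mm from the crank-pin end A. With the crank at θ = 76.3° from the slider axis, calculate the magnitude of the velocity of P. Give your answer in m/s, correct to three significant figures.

23.6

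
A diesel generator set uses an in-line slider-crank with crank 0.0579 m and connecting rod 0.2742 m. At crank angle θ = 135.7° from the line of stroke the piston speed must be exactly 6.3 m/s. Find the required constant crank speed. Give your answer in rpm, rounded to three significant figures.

1760

For an in-line slider-crank, |v_piston| = rω|sinθ|·[1 + r cosθ/√(L² − r² sin²θ)].
With r = 0.0579 m, L = 0.2742 m, θ = 135.7°: the bracketed kinematic factor |dx/dθ| = 0.034259 m.
ω = v/|dx/dθ| = 6.3/0.034259 = 183.89 rad/s.
N = 60ω/(2π) = 1756 rpm.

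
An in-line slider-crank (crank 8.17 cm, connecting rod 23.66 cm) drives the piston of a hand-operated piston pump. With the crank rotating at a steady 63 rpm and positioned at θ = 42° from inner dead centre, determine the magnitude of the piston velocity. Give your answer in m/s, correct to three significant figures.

0.456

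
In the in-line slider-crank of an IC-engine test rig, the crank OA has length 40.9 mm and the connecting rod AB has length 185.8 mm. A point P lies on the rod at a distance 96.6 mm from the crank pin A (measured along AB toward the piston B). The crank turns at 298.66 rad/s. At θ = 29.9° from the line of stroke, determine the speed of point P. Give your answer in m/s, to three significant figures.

8.41

ω = 298.7 rad/s.  Crank-pin speed |V_A| = rω = 12.215 m/s, perpendicular to OA.
Rod angle: sinφ = −(r/L) sinθ ⇒ φ = -6.300°; ω_rod = −rω cosθ/√(L²−r²sin²θ) = -57.339 rad/s.
V_P = V_A + ω_rod × AP, with AP = 0.0966 m along the rod.
Components: V_Px = −rω sinθ − a·ω_rod·sinφ = -6.6969 m/s;  V_Py = rω cosθ + a·ω_rod·cosφ = +5.0838 m/s.
|V_P| = √(V_Px² + V_Py²) = 8.408 m/s.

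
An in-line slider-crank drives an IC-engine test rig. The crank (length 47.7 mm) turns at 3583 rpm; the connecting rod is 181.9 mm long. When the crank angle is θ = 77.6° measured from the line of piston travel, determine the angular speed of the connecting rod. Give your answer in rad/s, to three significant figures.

21.9

ω = 375.2 rad/s (converted from 3583 rpm).
The rod makes angle φ with the slider axis where L sinφ = r sinθ; differentiating, L cosφ·φ̇ = r ω cosθ.
L cosφ = √(L² − r² sin²θ) = 0.17583 m.
|ω_rod| = r ω |cosθ| / √(L² − r² sin²θ) = 0.0477·375.2·0.21474/0.17583 = 21.857 rad/s.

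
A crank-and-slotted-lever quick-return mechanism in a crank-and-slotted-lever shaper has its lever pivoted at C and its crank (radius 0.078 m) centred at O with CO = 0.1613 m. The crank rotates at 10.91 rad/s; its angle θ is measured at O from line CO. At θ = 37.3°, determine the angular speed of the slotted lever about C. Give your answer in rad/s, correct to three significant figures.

3.37

ω = 10.91 rad/s
Crank pin A relative to C: A = (d + r cosθ, r sinθ); lever angle φ = atan2(r sinθ, d + r cosθ).
Differentiating tanφ: φ̇ = rω(d cosθ + r)/(d² + r² + 2dr cosθ).
d² + r² + 2dr cosθ = |CA|² = 0.052118 m²;  d cosθ + r = +0.20631 m.
|ω_lever| = |0.078·10.91·+0.20631| / 0.052118 = 3.3686 rad/s.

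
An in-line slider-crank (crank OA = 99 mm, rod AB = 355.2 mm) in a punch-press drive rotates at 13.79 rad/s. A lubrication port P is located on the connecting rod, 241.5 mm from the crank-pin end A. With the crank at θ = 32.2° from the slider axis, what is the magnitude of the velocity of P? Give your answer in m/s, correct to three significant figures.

0.923

ω = 13.79 rad/s.  Crank-pin speed |V_A| = rω = 1.3652 m/s, perpendicular to OA.
Rod angle: sinφ = −(r/L) sinθ ⇒ φ = -8.541°; ω_rod = −rω cosθ/√(L²−r²sin²θ) = -3.2888 rad/s.
V_P = V_A + ω_rod × AP, with AP = 0.2415 m along the rod.
Components: V_Px = −rω sinθ − a·ω_rod·sinφ = -0.84545 m/s;  V_Py = rω cosθ + a·ω_rod·cosφ = +0.36979 m/s.
|V_P| = √(V_Px² + V_Py²) = 0.92279 m/s.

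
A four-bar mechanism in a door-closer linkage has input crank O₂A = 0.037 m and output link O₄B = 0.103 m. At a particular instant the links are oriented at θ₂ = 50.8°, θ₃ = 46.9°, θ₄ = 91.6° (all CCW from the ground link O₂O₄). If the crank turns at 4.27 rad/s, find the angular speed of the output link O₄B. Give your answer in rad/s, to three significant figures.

0.148

ω₂ = 4.27 rad/s
Differentiating the loop-closure r₂e^{iθ₂}+r₃e^{iθ₃}=r₁+r₄e^{iθ₄} gives r₂ω₂e^{iθ₂}+r₃ω₃e^{iθ₃}=r₄ω₄e^{iθ₄}.
Eliminating the other unknown: ω₄ = r₂ω₂ sin(θ₂−θ₃) / [r₄ sin(θ₄−θ₃)].
Numerator sine = +0.06802; denominator sine = +0.70339.
Result = 0.037·4.27·(+0.06802) / (0.103·(+0.70339)) = +0.14832 rad/s; magnitude 0.14832 rad/s.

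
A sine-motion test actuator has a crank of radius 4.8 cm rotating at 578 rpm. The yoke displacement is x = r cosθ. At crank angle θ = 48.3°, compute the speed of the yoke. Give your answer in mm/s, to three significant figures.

2170

ω = 60.53 rad/s (from 578 rpm).
x = r cosθ ⇒ ẋ = −rω sinθ.
|v| = rω|sinθ| = 0.048·60.53·|sin 48.3°| = 2.1692 m/s = 2169.2 mm/s.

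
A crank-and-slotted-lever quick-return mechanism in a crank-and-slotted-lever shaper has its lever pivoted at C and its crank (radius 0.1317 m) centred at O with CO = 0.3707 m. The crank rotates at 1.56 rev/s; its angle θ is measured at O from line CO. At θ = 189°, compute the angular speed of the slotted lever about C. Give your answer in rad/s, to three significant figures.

5.19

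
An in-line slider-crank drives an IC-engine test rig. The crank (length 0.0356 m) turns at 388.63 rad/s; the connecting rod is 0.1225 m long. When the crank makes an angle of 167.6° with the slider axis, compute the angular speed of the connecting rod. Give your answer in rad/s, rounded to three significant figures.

ω = 388.6 rad/s
The rod makes angle φ with the slider axis where L sinφ = r sinθ; differentiating, L cosφ·φ̇ = r ω cosθ.
L cosφ = √(L² − r² sin²θ) = 0.12226 m.
|ω_rod| = r ω |cosθ| / √(L² − r² sin²θ) = 0.0356·388.6·0.97667/0.12226 = 110.52 rad/s.

111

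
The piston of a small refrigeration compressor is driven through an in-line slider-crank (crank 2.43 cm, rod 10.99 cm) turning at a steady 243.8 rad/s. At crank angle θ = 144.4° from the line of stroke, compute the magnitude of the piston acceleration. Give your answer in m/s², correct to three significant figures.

1070

ω = 243.8 rad/s
x(θ) = r cosθ + √(L² − r² sin²θ); with ω constant, a = ω²·d²x/dθ².
d²x/dθ² = −r cosθ − r²(cos2θ)/√u − r⁴ sin²2θ/(4u^{3/2}),  u = L² − r² sin²θ = 0.0118779 m².
Substituting r = 0.0243 m, L = 0.1099 m, θ = 144.4°: d²x/dθ² = +0.017952 m.
a = ω²·d²x/dθ² = (243.8)²·(+0.017952) = +1067 m/s²;  |a| = 1067 m/s².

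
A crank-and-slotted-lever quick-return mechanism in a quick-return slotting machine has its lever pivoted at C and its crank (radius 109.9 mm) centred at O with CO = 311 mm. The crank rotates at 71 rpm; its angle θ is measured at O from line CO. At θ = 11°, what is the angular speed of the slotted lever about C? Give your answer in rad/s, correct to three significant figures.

1.93

ω = 7.435 rad/s (from 71 rpm).
Crank pin A relative to C: A = (d + r cosθ, r sinθ); lever angle φ = atan2(r sinθ, d + r cosθ).
Differentiating tanφ: φ̇ = rω(d cosθ + r)/(d² + r² + 2dr cosθ).
d² + r² + 2dr cosθ = |CA|² = 0.175901 m²;  d cosθ + r = +0.41519 m.
|ω_lever| = |0.1099·7.435·+0.41519| / 0.175901 = 1.9287 rad/s.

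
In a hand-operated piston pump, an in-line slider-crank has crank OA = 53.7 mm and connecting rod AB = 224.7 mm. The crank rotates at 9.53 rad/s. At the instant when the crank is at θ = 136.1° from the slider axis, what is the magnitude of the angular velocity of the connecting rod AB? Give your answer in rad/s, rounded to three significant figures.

1.66

ω = 9.53 rad/s
The rod makes angle φ with the slider axis where L sinφ = r sinθ; differentiating, L cosφ·φ̇ = r ω cosθ.
L cosφ = √(L² − r² sin²θ) = 0.22159 m.
|ω_rod| = r ω |cosθ| / √(L² − r² sin²θ) = 0.0537·9.53·0.72055/0.22159 = 1.6641 rad/s.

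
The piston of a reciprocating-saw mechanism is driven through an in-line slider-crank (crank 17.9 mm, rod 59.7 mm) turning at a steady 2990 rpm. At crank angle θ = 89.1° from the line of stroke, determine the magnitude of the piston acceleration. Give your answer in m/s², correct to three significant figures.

524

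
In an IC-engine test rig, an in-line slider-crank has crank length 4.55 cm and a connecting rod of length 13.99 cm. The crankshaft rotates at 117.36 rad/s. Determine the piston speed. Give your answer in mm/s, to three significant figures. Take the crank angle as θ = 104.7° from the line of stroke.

4720

ω = 117.4 rad/s
For an in-line slider-crank, x = r cosθ + √(L² − r² sin²θ), so v = −rω sinθ·[1 + r cosθ/√(L² − r² sin²θ)].
With r = 0.0455 m, L = 0.1399 m, θ = 104.7°: √(L² − r² sin²θ) = 0.1328 m.
v = −0.0455·117.4·0.96727·[1 + 0.0455·-0.25376/0.1328] = -4.716 m/s.
|v| = 4.716 m/s = 4716 mm/s.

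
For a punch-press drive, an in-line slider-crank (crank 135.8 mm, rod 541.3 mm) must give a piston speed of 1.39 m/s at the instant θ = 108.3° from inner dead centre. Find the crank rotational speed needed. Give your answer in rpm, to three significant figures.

112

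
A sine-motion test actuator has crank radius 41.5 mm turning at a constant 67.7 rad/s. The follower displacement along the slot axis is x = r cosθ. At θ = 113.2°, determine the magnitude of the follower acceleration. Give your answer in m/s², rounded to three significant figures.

ω = 67.7 rad/s
x = r cosθ ⇒ ẍ = −rω² cosθ (ω constant).
|a| = rω²|cosθ| = 0.0415·(67.7)²·|cos 113.2°| = 74.93 m/s².

74.9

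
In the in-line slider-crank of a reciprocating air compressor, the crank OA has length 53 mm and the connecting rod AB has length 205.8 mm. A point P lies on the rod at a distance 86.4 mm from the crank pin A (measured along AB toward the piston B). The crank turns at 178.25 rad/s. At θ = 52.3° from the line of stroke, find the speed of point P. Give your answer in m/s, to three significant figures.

8.66

ω = 178.2 rad/s.  Crank-pin speed |V_A| = rω = 9.4473 m/s, perpendicular to OA.
Rod angle: sinφ = −(r/L) sinθ ⇒ φ = -11.757°; ω_rod = −rω cosθ/√(L²−r²sin²θ) = -28.674 rad/s.
V_P = V_A + ω_rod × AP, with AP = 0.0864 m along the rod.
Components: V_Px = −rω sinθ − a·ω_rod·sinφ = -7.9797 m/s;  V_Py = rω cosθ + a·ω_rod·cosφ = +3.3518 m/s.
|V_P| = √(V_Px² + V_Py²) = 8.6551 m/s.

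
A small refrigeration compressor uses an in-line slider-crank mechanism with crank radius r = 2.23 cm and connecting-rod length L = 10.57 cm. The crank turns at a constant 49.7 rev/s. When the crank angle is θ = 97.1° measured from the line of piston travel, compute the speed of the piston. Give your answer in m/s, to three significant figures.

ω = 2π·49.7 = 312.3 rad/s
For an in-line slider-crank, x = r cosθ + √(L² − r² sin²θ), so v = −rω sinθ·[1 + r cosθ/√(L² − r² sin²θ)].
With r = 0.0223 m, L = 0.1057 m, θ = 97.1°: √(L² − r² sin²θ) = 0.10336 m.
v = −0.0223·312.3·0.99233·[1 + 0.0223·-0.12360/0.10336] = -6.726 m/s.
|v| = 6.726 m/s.

6.73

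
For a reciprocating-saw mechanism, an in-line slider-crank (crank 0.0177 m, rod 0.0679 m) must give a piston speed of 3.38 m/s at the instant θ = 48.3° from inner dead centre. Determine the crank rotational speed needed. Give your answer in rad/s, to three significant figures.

For an in-line slider-crank, |v_piston| = rω|sinθ|·[1 + r cosθ/√(L² − r² sin²θ)].
With r = 0.0177 m, L = 0.0679 m, θ = 48.3°: the bracketed kinematic factor |dx/dθ| = 0.015552 m.
ω = v/|dx/dθ| = 3.38/0.015552 = 217.34 rad/s.

217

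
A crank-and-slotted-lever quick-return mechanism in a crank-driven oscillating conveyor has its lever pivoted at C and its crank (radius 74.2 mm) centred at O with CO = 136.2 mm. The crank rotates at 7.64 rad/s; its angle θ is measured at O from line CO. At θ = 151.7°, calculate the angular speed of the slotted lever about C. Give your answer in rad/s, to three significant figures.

4.14

ω = 7.64 rad/s
Crank pin A relative to C: A = (d + r cosθ, r sinθ); lever angle φ = atan2(r sinθ, d + r cosθ).
Differentiating tanφ: φ̇ = rω(d cosθ + r)/(d² + r² + 2dr cosθ).
d² + r² + 2dr cosθ = |CA|² = 0.0062598 m²;  d cosθ + r = -0.045721 m.
|ω_lever| = |0.0742·7.64·-0.045721| / 0.0062598 = 4.1405 rad/s.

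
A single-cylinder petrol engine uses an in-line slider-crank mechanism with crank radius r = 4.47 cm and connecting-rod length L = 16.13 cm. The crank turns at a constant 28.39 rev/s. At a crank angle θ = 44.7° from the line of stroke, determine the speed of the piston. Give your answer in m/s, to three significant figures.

6.73

ω = 2π·28.4 = 178.4 rad/s
For an in-line slider-crank, x = r cosθ + √(L² − r² sin²θ), so v = −rω sinθ·[1 + r cosθ/√(L² − r² sin²θ)].
With r = 0.0447 m, L = 0.1613 m, θ = 44.7°: √(L² − r² sin²θ) = 0.15821 m.
v = −0.0447·178.4·0.70339·[1 + 0.0447·0.71080/0.15821] = -6.7349 m/s.
|v| = 6.7349 m/s.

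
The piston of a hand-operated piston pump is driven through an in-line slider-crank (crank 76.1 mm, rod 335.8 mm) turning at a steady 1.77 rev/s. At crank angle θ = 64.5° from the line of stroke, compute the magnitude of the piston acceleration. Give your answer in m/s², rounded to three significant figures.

2.70

ω = 2π·1.77 = 11.12 rad/s
x(θ) = r cosθ + √(L² − r² sin²θ); with ω constant, a = ω²·d²x/dθ².
d²x/dθ² = −r cosθ − r²(cos2θ)/√u − r⁴ sin²2θ/(4u^{3/2}),  u = L² − r² sin²θ = 0.108044 m².
Substituting r = 0.0761 m, L = 0.3358 m, θ = 64.5°: d²x/dθ² = -0.021817 m.
a = ω²·d²x/dθ² = (11.12)²·(-0.021817) = -2.6983 m/s²;  |a| = 2.6983 m/s².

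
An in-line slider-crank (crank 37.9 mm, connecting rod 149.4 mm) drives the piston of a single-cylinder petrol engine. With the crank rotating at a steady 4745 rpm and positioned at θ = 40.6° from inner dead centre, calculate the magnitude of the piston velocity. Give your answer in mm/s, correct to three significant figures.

ω = 2π·4745/60 = 496.9 rad/s
For an in-line slider-crank, x = r cosθ + √(L² − r² sin²θ), so v = −rω sinθ·[1 + r cosθ/√(L² − r² sin²θ)].
With r = 0.0379 m, L = 0.1494 m, θ = 40.6°: √(L² − r² sin²θ) = 0.14735 m.
v = −0.0379·496.9·0.65077·[1 + 0.0379·0.75927/0.14735] = -14.649 m/s.
|v| = 14.649 m/s = 14649 mm/s.

14600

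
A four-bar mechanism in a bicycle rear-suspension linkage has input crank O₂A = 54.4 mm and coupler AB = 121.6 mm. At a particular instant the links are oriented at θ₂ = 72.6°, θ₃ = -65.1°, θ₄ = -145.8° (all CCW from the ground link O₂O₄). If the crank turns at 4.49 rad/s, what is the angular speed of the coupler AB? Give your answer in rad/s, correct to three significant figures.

ω₂ = 4.49 rad/s
Differentiating the loop-closure r₂e^{iθ₂}+r₃e^{iθ₃}=r₁+r₄e^{iθ₄} gives r₂ω₂e^{iθ₂}+r₃ω₃e^{iθ₃}=r₄ω₄e^{iθ₄}.
Eliminating the other unknown: ω₃ = r₂ω₂ sin(θ₄−θ₂) / [r₃ sin(θ₃−θ₄)].
Numerator sine = +0.62115; denominator sine = +0.98686.
Result = 0.0544·4.49·(+0.62115) / (0.1216·(+0.98686)) = +1.2643 rad/s; magnitude 1.2643 rad/s.

1.26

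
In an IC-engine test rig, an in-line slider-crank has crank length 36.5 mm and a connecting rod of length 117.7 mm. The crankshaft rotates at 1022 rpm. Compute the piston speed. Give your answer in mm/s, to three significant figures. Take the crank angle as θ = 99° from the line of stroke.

ω = 2π·1022/60 = 107 rad/s
For an in-line slider-crank, x = r cosθ + √(L² − r² sin²θ), so v = −rω sinθ·[1 + r cosθ/√(L² − r² sin²θ)].
With r = 0.0365 m, L = 0.1177 m, θ = 99°: √(L² − r² sin²θ) = 0.11204 m.
v = −0.0365·107·0.98769·[1 + 0.0365·-0.15643/0.11204] = -3.6616 m/s.
|v| = 3.6616 m/s = 3661.6 mm/s.

3660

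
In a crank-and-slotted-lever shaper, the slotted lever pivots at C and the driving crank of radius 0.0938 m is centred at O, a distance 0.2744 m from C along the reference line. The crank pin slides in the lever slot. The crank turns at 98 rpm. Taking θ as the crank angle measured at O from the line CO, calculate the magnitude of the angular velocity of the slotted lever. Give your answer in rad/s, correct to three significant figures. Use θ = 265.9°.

0.888

ω = 10.26 rad/s (from 98 rpm).
Crank pin A relative to C: A = (d + r cosθ, r sinθ); lever angle φ = atan2(r sinθ, d + r cosθ).
Differentiating tanφ: φ̇ = rω(d cosθ + r)/(d² + r² + 2dr cosθ).
d² + r² + 2dr cosθ = |CA|² = 0.0804133 m²;  d cosθ + r = +0.074181 m.
|ω_lever| = |0.0938·10.26·+0.074181| / 0.0804133 = 0.88802 rad/s.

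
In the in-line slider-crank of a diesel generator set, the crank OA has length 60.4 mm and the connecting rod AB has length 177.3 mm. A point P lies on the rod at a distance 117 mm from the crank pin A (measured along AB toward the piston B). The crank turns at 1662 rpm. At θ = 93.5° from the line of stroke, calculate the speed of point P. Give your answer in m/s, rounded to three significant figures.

10.3

ω = 174 rad/s.  Crank-pin speed |V_A| = rω = 10.512 m/s, perpendicular to OA.
Rod angle: sinφ = −(r/L) sinθ ⇒ φ = -19.879°; ω_rod = −rω cosθ/√(L²−r²sin²θ) = +3.849 rad/s.
V_P = V_A + ω_rod × AP, with AP = 0.117 m along the rod.
Components: V_Px = −rω sinθ − a·ω_rod·sinφ = -10.34 m/s;  V_Py = rω cosθ + a·ω_rod·cosφ = -0.21826 m/s.
|V_P| = √(V_Px² + V_Py²) = 10.342 m/s.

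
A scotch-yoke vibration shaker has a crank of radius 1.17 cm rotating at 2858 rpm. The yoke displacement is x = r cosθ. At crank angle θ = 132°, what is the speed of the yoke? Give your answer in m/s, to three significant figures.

ω = 299.3 rad/s (from 2858 rpm).
x = r cosθ ⇒ ẋ = −rω sinθ.
|v| = rω|sinθ| = 0.0117·299.3·|sin 132°| = 2.6023 m/s.

2.60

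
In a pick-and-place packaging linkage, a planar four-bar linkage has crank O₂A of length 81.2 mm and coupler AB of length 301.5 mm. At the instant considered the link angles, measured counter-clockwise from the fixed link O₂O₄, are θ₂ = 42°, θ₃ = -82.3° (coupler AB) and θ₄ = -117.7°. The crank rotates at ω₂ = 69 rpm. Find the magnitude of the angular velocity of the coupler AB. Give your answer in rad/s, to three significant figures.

ω₂ = 7.226 rad/s (from 69 rpm).
Differentiating the loop-closure r₂e^{iθ₂}+r₃e^{iθ₃}=r₁+r₄e^{iθ₄} gives r₂ω₂e^{iθ₂}+r₃ω₃e^{iθ₃}=r₄ω₄e^{iθ₄}.
Eliminating the other unknown: ω₃ = r₂ω₂ sin(θ₄−θ₂) / [r₃ sin(θ₃−θ₄)].
Numerator sine = -0.34694; denominator sine = +0.57928.
Result = 0.0812·7.226·(-0.34694) / (0.3015·(+0.57928)) = -1.1655 rad/s; magnitude 1.1655 rad/s.

1.17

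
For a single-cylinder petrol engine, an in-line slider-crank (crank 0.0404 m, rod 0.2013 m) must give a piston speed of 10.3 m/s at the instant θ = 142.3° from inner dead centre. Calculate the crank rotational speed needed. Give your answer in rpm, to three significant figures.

4740

For an in-line slider-crank, |v_piston| = rω|sinθ|·[1 + r cosθ/√(L² − r² sin²θ)].
With r = 0.0404 m, L = 0.2013 m, θ = 142.3°: the bracketed kinematic factor |dx/dθ| = 0.020753 m.
ω = v/|dx/dθ| = 10.3/0.020753 = 496.32 rad/s.
N = 60ω/(2π) = 4739.5 rpm.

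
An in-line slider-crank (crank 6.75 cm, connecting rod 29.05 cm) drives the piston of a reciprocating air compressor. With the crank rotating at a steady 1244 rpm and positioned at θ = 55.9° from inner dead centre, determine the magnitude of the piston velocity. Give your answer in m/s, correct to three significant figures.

ω = 2π·1244/60 = 130.3 rad/s
For an in-line slider-crank, x = r cosθ + √(L² − r² sin²θ), so v = −rω sinθ·[1 + r cosθ/√(L² − r² sin²θ)].
With r = 0.0675 m, L = 0.2905 m, θ = 55.9°: √(L² − r² sin²θ) = 0.28507 m.
v = −0.0675·130.3·0.82806·[1 + 0.0675·0.56064/0.28507] = -8.248 m/s.
|v| = 8.248 m/s.

8.25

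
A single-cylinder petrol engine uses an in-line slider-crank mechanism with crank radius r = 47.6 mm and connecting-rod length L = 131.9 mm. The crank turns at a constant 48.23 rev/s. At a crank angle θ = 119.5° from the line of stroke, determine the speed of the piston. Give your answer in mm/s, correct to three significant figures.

10200

ω = 2π·48.2 = 303 rad/s
For an in-line slider-crank, x = r cosθ + √(L² − r² sin²θ), so v = −rω sinθ·[1 + r cosθ/√(L² − r² sin²θ)].
With r = 0.0476 m, L = 0.1319 m, θ = 119.5°: √(L² − r² sin²θ) = 0.12522 m.
v = −0.0476·303·0.87036·[1 + 0.0476·-0.49242/0.12522] = -10.205 m/s.
|v| = 10.205 m/s = 10205 mm/s.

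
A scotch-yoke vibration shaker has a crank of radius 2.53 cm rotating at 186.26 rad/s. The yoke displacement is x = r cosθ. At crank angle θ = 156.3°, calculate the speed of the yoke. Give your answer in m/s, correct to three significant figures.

1.89

ω = 186.3 rad/s
x = r cosθ ⇒ ẋ = −rω sinθ.
|v| = rω|sinθ| = 0.0253·186.3·|sin 156.3°| = 1.8941 m/s.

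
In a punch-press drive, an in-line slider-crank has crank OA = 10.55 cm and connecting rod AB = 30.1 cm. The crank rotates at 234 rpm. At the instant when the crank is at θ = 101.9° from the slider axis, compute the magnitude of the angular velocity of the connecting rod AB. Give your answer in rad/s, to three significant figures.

ω = 24.5 rad/s (converted from 234 rpm).
The rod makes angle φ with the slider axis where L sinφ = r sinθ; differentiating, L cosφ·φ̇ = r ω cosθ.
L cosφ = √(L² − r² sin²θ) = 0.28274 m.
|ω_rod| = r ω |cosθ| / √(L² − r² sin²θ) = 0.1055·24.5·0.20620/0.28274 = 1.8854 rad/s.

1.89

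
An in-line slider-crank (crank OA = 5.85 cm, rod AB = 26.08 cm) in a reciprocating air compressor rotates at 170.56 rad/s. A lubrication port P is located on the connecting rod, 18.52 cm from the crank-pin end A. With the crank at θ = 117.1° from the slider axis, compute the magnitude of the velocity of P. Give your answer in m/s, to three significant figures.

8.33

ω = 170.6 rad/s.  Crank-pin speed |V_A| = rω = 9.9778 m/s, perpendicular to OA.
Rod angle: sinφ = −(r/L) sinθ ⇒ φ = -11.518°; ω_rod = −rω cosθ/√(L²−r²sin²θ) = +17.787 rad/s.
V_P = V_A + ω_rod × AP, with AP = 0.1852 m along the rod.
Components: V_Px = −rω sinθ − a·ω_rod·sinφ = -8.2246 m/s;  V_Py = rω cosθ + a·ω_rod·cosφ = -1.3176 m/s.
|V_P| = √(V_Px² + V_Py²) = 8.3294 m/s.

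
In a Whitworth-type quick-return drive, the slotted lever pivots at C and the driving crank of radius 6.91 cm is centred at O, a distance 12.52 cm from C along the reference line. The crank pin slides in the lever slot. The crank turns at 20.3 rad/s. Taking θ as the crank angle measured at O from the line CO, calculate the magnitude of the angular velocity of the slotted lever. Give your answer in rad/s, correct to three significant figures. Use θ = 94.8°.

ω = 20.3 rad/s
Crank pin A relative to C: A = (d + r cosθ, r sinθ); lever angle φ = atan2(r sinθ, d + r cosθ).
Differentiating tanφ: φ̇ = rω(d cosθ + r)/(d² + r² + 2dr cosθ).
d² + r² + 2dr cosθ = |CA|² = 0.019002 m²;  d cosθ + r = +0.058624 m.
|ω_lever| = |0.0691·20.3·+0.058624| / 0.019002 = 4.3276 rad/s.

4.33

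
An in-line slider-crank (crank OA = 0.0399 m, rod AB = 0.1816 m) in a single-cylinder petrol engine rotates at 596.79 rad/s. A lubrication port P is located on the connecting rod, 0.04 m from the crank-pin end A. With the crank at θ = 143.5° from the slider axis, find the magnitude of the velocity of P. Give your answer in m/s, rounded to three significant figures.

20.2

ω = 596.8 rad/s.  Crank-pin speed |V_A| = rω = 23.812 m/s, perpendicular to OA.
Rod angle: sinφ = −(r/L) sinθ ⇒ φ = -7.510°; ω_rod = −rω cosθ/√(L²−r²sin²θ) = +106.32 rad/s.
V_P = V_A + ω_rod × AP, with AP = 0.04 m along the rod.
Components: V_Px = −rω sinθ − a·ω_rod·sinφ = -13.608 m/s;  V_Py = rω cosθ + a·ω_rod·cosφ = -14.925 m/s.
|V_P| = √(V_Px² + V_Py²) = 20.198 m/s.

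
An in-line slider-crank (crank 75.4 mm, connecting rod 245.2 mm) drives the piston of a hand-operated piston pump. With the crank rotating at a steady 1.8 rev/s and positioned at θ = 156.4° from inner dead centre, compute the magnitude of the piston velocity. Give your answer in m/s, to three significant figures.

0.244

ω = 2π·1.8 = 11.31 rad/s
For an in-line slider-crank, x = r cosθ + √(L² − r² sin²θ), so v = −rω sinθ·[1 + r cosθ/√(L² − r² sin²θ)].
With r = 0.0754 m, L = 0.2452 m, θ = 156.4°: √(L² − r² sin²θ) = 0.24333 m.
v = −0.0754·11.31·0.40035·[1 + 0.0754·-0.91636/0.24333] = -0.24446 m/s.
|v| = 0.24446 m/s.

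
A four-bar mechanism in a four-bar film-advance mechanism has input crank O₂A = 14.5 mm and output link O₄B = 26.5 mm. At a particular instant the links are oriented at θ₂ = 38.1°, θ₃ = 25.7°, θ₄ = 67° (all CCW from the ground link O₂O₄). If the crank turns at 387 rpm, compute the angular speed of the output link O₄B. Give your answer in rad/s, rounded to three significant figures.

7.21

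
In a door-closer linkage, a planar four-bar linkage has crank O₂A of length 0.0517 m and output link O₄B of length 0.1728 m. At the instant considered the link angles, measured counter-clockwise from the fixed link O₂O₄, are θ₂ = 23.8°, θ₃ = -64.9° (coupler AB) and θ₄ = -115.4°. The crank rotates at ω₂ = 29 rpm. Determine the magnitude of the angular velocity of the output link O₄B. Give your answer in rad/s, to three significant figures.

ω₂ = 3.037 rad/s (from 29 rpm).
Differentiating the loop-closure r₂e^{iθ₂}+r₃e^{iθ₃}=r₁+r₄e^{iθ₄} gives r₂ω₂e^{iθ₂}+r₃ω₃e^{iθ₃}=r₄ω₄e^{iθ₄}.
Eliminating the other unknown: ω₄ = r₂ω₂ sin(θ₂−θ₃) / [r₄ sin(θ₄−θ₃)].
Numerator sine = +0.99974; denominator sine = -0.77162.
Result = 0.0517·3.037·(+0.99974) / (0.1728·(-0.77162)) = -1.1772 rad/s; magnitude 1.1772 rad/s.

1.18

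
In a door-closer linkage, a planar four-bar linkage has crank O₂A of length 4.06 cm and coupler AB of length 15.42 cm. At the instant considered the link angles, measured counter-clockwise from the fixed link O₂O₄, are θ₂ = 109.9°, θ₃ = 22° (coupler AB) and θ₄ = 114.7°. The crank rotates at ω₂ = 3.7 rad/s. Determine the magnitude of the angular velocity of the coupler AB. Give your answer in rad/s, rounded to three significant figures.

0.0816

ω₂ = 3.7 rad/s
Differentiating the loop-closure r₂e^{iθ₂}+r₃e^{iθ₃}=r₁+r₄e^{iθ₄} gives r₂ω₂e^{iθ₂}+r₃ω₃e^{iθ₃}=r₄ω₄e^{iθ₄}.
Eliminating the other unknown: ω₃ = r₂ω₂ sin(θ₄−θ₂) / [r₃ sin(θ₃−θ₄)].
Numerator sine = +0.08368; denominator sine = -0.99889.
Result = 0.0406·3.7·(+0.08368) / (0.1542·(-0.99889)) = -0.081609 rad/s; magnitude 0.081609 rad/s.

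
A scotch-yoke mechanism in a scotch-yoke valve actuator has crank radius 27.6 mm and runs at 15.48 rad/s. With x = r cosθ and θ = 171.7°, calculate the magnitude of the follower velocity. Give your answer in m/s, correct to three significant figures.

ω = 15.48 rad/s
x = r cosθ ⇒ ẋ = −rω sinθ.
|v| = rω|sinθ| = 0.0276·15.48·|sin 171.7°| = 0.061676 m/s.

0.0617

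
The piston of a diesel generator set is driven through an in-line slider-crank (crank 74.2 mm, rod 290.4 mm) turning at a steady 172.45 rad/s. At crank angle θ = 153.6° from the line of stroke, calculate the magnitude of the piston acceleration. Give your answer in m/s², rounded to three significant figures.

ω = 172.4 rad/s
x(θ) = r cosθ + √(L² − r² sin²θ); with ω constant, a = ω²·d²x/dθ².
d²x/dθ² = −r cosθ − r²(cos2θ)/√u − r⁴ sin²2θ/(4u^{3/2}),  u = L² − r² sin²θ = 0.0832437 m².
Substituting r = 0.0742 m, L = 0.2904 m, θ = 153.6°: d²x/dθ² = +0.054724 m.
a = ω²·d²x/dθ² = (172.4)²·(+0.054724) = +1627.5 m/s²;  |a| = 1627.5 m/s².

1630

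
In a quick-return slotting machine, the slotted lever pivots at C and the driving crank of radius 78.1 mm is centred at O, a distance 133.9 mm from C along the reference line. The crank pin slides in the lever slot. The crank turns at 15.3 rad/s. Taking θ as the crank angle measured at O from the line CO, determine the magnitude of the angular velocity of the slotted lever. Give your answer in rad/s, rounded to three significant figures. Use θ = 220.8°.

ω = 15.3 rad/s
Crank pin A relative to C: A = (d + r cosθ, r sinθ); lever angle φ = atan2(r sinθ, d + r cosθ).
Differentiating tanφ: φ̇ = rω(d cosθ + r)/(d² + r² + 2dr cosθ).
d² + r² + 2dr cosθ = |CA|² = 0.00819613 m²;  d cosθ + r = -0.023262 m.
|ω_lever| = |0.0781·15.3·-0.023262| / 0.00819613 = 3.3914 rad/s.

3.39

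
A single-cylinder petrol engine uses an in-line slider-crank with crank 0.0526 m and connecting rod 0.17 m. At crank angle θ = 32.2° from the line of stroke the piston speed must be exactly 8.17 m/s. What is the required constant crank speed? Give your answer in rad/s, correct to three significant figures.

230

For an in-line slider-crank, |v_piston| = rω|sinθ|·[1 + r cosθ/√(L² − r² sin²θ)].
With r = 0.0526 m, L = 0.17 m, θ = 32.2°: the bracketed kinematic factor |dx/dθ| = 0.03547 m.
ω = v/|dx/dθ| = 8.17/0.03547 = 230.34 rad/s.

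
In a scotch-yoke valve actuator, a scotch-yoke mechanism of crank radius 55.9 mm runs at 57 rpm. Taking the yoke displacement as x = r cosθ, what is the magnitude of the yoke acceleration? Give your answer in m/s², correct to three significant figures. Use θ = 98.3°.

0.288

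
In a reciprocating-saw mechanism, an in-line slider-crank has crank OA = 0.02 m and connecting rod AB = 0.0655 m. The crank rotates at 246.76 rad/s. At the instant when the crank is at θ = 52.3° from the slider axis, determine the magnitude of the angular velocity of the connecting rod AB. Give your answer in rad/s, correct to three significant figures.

47.5

ω = 246.8 rad/s
The rod makes angle φ with the slider axis where L sinφ = r sinθ; differentiating, L cosφ·φ̇ = r ω cosθ.
L cosφ = √(L² − r² sin²θ) = 0.06356 m.
|ω_rod| = r ω |cosθ| / √(L² − r² sin²θ) = 0.02·246.8·0.61153/0.06356 = 47.483 rad/s.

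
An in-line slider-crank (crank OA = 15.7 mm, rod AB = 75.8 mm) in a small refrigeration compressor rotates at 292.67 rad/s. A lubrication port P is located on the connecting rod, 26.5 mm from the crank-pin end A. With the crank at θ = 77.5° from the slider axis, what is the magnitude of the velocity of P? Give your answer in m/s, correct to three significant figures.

4.60

ω = 292.7 rad/s.  Crank-pin speed |V_A| = rω = 4.5949 m/s, perpendicular to OA.
Rod angle: sinφ = −(r/L) sinθ ⇒ φ = -11.666°; ω_rod = −rω cosθ/√(L²−r²sin²θ) = -13.397 rad/s.
V_P = V_A + ω_rod × AP, with AP = 0.0265 m along the rod.
Components: V_Px = −rω sinθ − a·ω_rod·sinφ = -4.5578 m/s;  V_Py = rω cosθ + a·ω_rod·cosφ = +0.64683 m/s.
|V_P| = √(V_Px² + V_Py²) = 4.6035 m/s.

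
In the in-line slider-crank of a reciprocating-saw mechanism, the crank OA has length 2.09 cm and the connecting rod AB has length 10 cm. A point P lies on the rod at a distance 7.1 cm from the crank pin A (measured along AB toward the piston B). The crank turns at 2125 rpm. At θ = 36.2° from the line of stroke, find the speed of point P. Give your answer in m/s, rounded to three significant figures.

3.27

ω = 222.5 rad/s.  Crank-pin speed |V_A| = rω = 4.6509 m/s, perpendicular to OA.
Rod angle: sinφ = −(r/L) sinθ ⇒ φ = -7.090°; ω_rod = −rω cosθ/√(L²−r²sin²θ) = -37.82 rad/s.
V_P = V_A + ω_rod × AP, with AP = 0.071 m along the rod.
Components: V_Px = −rω sinθ − a·ω_rod·sinφ = -3.0783 m/s;  V_Py = rω cosθ + a·ω_rod·cosφ = +1.0884 m/s.
|V_P| = √(V_Px² + V_Py²) = 3.265 m/s.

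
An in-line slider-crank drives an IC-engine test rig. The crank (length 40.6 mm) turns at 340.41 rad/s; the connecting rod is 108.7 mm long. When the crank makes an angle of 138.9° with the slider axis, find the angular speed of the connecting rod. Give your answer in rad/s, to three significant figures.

98.8

ω = 340.4 rad/s
The rod makes angle φ with the slider axis where L sinφ = r sinθ; differentiating, L cosφ·φ̇ = r ω cosθ.
L cosφ = √(L² − r² sin²θ) = 0.10537 m.
|ω_rod| = r ω |cosθ| / √(L² − r² sin²θ) = 0.0406·340.4·0.75356/0.10537 = 98.837 rad/s.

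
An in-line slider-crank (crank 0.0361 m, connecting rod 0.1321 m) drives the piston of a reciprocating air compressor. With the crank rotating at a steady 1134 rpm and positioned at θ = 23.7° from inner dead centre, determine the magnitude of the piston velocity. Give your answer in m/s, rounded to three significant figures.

2.16

ω = 2π·1134/60 = 118.8 rad/s
For an in-line slider-crank, x = r cosθ + √(L² − r² sin²θ), so v = −rω sinθ·[1 + r cosθ/√(L² − r² sin²θ)].
With r = 0.0361 m, L = 0.1321 m, θ = 23.7°: √(L² − r² sin²θ) = 0.1313 m.
v = −0.0361·118.8·0.40195·[1 + 0.0361·0.91566/0.1313] = -2.1569 m/s.
|v| = 2.1569 m/s.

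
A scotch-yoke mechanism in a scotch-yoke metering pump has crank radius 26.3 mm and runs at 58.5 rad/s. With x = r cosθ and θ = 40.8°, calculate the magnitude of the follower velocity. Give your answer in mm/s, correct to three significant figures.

ω = 58.5 rad/s
x = r cosθ ⇒ ẋ = −rω sinθ.
|v| = rω|sinθ| = 0.0263·58.5·|sin 40.8°| = 1.0053 m/s = 1005.3 mm/s.

1010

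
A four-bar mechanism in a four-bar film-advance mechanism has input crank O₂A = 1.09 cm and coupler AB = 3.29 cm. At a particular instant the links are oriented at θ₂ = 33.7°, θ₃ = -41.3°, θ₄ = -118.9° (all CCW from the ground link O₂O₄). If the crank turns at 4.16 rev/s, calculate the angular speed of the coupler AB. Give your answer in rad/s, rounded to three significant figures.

4.08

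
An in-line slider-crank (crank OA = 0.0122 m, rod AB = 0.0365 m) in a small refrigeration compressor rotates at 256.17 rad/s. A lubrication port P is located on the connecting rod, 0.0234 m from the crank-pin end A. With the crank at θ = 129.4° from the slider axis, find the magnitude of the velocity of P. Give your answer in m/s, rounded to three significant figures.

2.19

ω = 256.2 rad/s.  Crank-pin speed |V_A| = rω = 3.1253 m/s, perpendicular to OA.
Rod angle: sinφ = −(r/L) sinθ ⇒ φ = -14.968°; ω_rod = −rω cosθ/√(L²−r²sin²θ) = +56.257 rad/s.
V_P = V_A + ω_rod × AP, with AP = 0.0234 m along the rod.
Components: V_Px = −rω sinθ − a·ω_rod·sinφ = -2.075 m/s;  V_Py = rω cosθ + a·ω_rod·cosφ = -0.71196 m/s.
|V_P| = √(V_Px² + V_Py²) = 2.1937 m/s.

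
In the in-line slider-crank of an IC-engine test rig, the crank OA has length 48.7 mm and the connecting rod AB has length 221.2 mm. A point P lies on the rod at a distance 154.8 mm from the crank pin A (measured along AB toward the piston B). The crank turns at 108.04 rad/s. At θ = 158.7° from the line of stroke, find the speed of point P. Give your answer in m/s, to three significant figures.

2.20

ω = 108 rad/s.  Crank-pin speed |V_A| = rω = 5.2615 m/s, perpendicular to OA.
Rod angle: sinφ = −(r/L) sinθ ⇒ φ = -4.587°; ω_rod = −rω cosθ/√(L²−r²sin²θ) = +22.233 rad/s.
V_P = V_A + ω_rod × AP, with AP = 0.1548 m along the rod.
Components: V_Px = −rω sinθ − a·ω_rod·sinφ = -1.636 m/s;  V_Py = rω cosθ + a·ω_rod·cosφ = -1.4715 m/s.
|V_P| = √(V_Px² + V_Py²) = 2.2004 m/s.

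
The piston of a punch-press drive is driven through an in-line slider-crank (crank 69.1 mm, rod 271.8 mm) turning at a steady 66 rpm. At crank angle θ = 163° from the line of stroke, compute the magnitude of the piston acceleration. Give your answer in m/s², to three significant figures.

ω = 2π·66/60 = 6.912 rad/s
x(θ) = r cosθ + √(L² − r² sin²θ); with ω constant, a = ω²·d²x/dθ².
d²x/dθ² = −r cosθ − r²(cos2θ)/√u − r⁴ sin²2θ/(4u^{3/2}),  u = L² − r² sin²θ = 0.0734671 m².
Substituting r = 0.0691 m, L = 0.2718 m, θ = 163°: d²x/dθ² = +0.051387 m.
a = ω²·d²x/dθ² = (6.912)²·(+0.051387) = +2.4547 m/s²;  |a| = 2.4547 m/s².

2.45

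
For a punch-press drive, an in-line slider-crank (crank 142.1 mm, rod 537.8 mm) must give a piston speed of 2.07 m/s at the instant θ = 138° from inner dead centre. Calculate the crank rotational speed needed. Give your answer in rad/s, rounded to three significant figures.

27.2

For an in-line slider-crank, |v_piston| = rω|sinθ|·[1 + r cosθ/√(L² − r² sin²θ)].
With r = 0.1421 m, L = 0.5378 m, θ = 138°: the bracketed kinematic factor |dx/dθ| = 0.076114 m.
ω = v/|dx/dθ| = 2.07/0.076114 = 27.196 rad/s.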